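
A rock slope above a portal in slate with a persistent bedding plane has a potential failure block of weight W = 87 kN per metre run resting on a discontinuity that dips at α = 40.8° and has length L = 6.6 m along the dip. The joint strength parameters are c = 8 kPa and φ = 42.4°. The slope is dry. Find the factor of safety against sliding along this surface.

Resolving the block weight along and normal to the plane and applying the Mohr–Coulomb strength on the joint:
N' = W cosα = 87·cos40.8° = 65.9 kN/m
Driving force T = W sinα = 87·sin40.8° = 56.8 kN/m
Resisting force R = c·L + N'·tanφ = 8·6.6 + 65.9·tan42.4° = 52.8 + 60.1 = 112.9 kN/m
FS = R / T = 112.9 / 56.8 = 1.987

FS = 1.99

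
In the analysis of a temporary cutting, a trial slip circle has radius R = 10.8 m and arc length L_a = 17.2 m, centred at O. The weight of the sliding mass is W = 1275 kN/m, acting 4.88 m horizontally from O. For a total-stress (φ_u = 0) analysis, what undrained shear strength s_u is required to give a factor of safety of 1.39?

s_u = 46.6 kPa

FS = s_u·L_a·R / (W·d), so s_u = FS·W·d / (L_a·R).
s_u = 1.39·1275·4.88 / (17.20·10.8) = 8648.6 / 185.76 = 46.56 kPa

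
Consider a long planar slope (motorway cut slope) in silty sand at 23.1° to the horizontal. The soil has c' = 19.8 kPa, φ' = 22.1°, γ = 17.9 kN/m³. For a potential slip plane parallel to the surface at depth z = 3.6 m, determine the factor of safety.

FS = 1.80

For an infinite slope with a slip plane parallel to the surface (no pore pressure): FS = [c' + γz cos²β tanφ'] / [γz sinβ cosβ].
γz = 17.9·3.6 = 64.44 kN/m²
Numerator = 19.8 + 64.44·cos²23.1°·tan22.1° = 19.8 + 64.44·0.8461·0.4061 = 41.939 kPa
Denominator = 64.44·sin23.1°·cos23.1° = 64.44·0.3923·0.9198 = 23.255 kPa
FS = 41.939 / 23.255 = 1.803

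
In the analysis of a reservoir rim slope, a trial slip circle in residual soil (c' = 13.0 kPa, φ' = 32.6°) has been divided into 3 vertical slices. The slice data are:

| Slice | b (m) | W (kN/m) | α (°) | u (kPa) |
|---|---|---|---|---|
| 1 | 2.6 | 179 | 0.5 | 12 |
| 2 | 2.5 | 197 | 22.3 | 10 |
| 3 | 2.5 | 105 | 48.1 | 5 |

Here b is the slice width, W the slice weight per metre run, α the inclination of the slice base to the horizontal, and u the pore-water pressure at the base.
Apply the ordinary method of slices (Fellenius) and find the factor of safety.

FS = 2.23

Ordinary method of slices: FS = Σ[c'·Δl_i + (W_i cosα_i − u_i·Δl_i)·tanφ'] / Σ W_i sinα_i, with Δl_i = b_i / cosα_i.
Slice 1: Δl = 2.6/cos0.5° = 2.600 m; N'_1 = 179·cos0.5° − 12·2.600 = 147.8; c'Δl = 33.80; W sinα = 1.6
Slice 2: Δl = 2.5/cos22.3° = 2.702 m; N'_2 = 197·cos22.3° − 10·2.702 = 155.2; c'Δl = 35.13; W sinα = 74.8
Slice 3: Δl = 2.5/cos48.1° = 3.743 m; N'_3 = 105·cos48.1° − 5·3.743 = 51.4; c'Δl = 48.66; W sinα = 78.2
Σc'Δl = 117.6 kN/m; ΣN' = 354.4 kN/m; ΣW sinα = 154.5 kN/m
Resisting = 117.6 + 354.4·tan32.6° = 117.6 + 226.7 = 344.3 kN/m
FS = 344.3 / 154.5 = 2.229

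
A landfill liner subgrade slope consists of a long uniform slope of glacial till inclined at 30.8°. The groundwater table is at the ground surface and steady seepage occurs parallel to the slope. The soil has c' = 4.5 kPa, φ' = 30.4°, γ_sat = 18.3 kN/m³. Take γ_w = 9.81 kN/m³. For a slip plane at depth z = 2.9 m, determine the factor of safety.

With seepage parallel to the slope and the water table at the surface, the effective normal stress on the slip plane uses the buoyant unit weight γ' = γ_sat − γ_w while the driving shear stress uses γ_sat:
FS = [c' + γ' z cos²β tanφ'] / [γ_sat z sinβ cosβ]
γ' = 18.3 − 9.81 = 8.49 kN/m³
Numerator = 4.5 + 8.49·2.9·cos²30.8°·tan30.4° = 4.5 + 8.49·2.9·0.7378·0.5867 = 15.158 kPa
Denominator = 18.3·2.9·sin30.8°·cos30.8° = 18.3·2.9·0.5120·0.8590 = 23.341 kPa
FS = 15.158 / 23.341 = 0.649

FS = 0.65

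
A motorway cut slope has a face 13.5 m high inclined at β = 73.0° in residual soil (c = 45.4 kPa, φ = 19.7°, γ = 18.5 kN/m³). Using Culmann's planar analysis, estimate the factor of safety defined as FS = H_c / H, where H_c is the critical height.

H_c = (4c/γ) · sinβ cosφ / [1 − cos(β − φ)]
    = (4·45.4/18.5) · sin73.0°·cos19.7° / [1 − cos53.3°]
    = 9.816 · 0.9003 / 0.4024 = 21.96 m
FS = H_c / H = 21.96 / 13.5 = 1.627

FS = 1.63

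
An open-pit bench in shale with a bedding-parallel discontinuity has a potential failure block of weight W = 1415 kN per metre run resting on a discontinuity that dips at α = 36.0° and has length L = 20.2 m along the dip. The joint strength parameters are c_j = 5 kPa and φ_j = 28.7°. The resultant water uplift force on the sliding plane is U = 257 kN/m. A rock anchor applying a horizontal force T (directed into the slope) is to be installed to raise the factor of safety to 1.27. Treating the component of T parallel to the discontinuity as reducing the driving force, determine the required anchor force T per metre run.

T = 348 kN/m

Resolving forces along and normal to the sliding plane, with the horizontal anchor force T adding T·sinα to the effective normal force and T·cosα acting up the plane against the driving force:
FS = [c_jL + (W cosα − U + T sinα) tanφ_j] / [W sinα − T cosα]
Without the anchor: N' = 887.8 kN/m, driving T_d = 831.7 kN/m, resisting R = 5·20.2 + 887.8·tan28.7° = 587.0 kN/m, FS = 0.71.
Setting FS = 1.27 and solving for T:
1.27·(831.7 − T cos36.0°) = 587.0 + T sin36.0°·tan28.7°
T·(sin36.0°·tan28.7° + 1.27·cos36.0°) = 1.27·831.7 − 587.0
T·(0.5878·0.5475 + 1.27·0.8090) = 1056.3 − 587.0 = 469.2
T·1.3493 = 469.2
T = 347.8 kN/m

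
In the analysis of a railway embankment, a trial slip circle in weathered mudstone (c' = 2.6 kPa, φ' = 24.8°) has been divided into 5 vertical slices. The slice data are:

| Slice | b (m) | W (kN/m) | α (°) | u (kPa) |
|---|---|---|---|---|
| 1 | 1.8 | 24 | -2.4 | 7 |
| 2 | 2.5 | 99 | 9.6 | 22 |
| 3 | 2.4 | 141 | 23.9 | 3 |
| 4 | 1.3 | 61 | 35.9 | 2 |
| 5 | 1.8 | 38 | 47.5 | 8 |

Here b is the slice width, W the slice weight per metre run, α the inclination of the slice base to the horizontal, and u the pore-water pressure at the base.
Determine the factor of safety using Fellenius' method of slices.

Ordinary method of slices: FS = Σ[c'·Δl_i + (W_i cosα_i − u_i·Δl_i)·tanφ'] / Σ W_i sinα_i, with Δl_i = b_i / cosα_i.
Slice 1: Δl = 1.8/cos(-2.4°) = 1.802 m; N'_1 = 24·cos(-2.4°) − 7·1.802 = 11.4; c'Δl = 4.68; W sinα = -1.0
Slice 2: Δl = 2.5/cos9.6° = 2.536 m; N'_2 = 99·cos9.6° − 22·2.536 = 41.8; c'Δl = 6.59; W sinα = 16.5
Slice 3: Δl = 2.4/cos23.9° = 2.625 m; N'_3 = 141·cos23.9° − 3·2.625 = 121.0; c'Δl = 6.83; W sinα = 57.1
Slice 4: Δl = 1.3/cos35.9° = 1.605 m; N'_4 = 61·cos35.9° − 2·1.605 = 46.2; c'Δl = 4.17; W sinα = 35.8
Slice 5: Δl = 1.8/cos47.5° = 2.664 m; N'_5 = 38·cos47.5° − 8·2.664 = 4.4; c'Δl = 6.93; W sinα = 28.0
Σc'Δl = 29.2 kN/m; ΣN' = 224.8 kN/m; ΣW sinα = 136.4 kN/m
Resisting = 29.2 + 224.8·tan24.8° = 29.2 + 103.9 = 133.1 kN/m
FS = 133.1 / 136.4 = 0.975

FS = 0.98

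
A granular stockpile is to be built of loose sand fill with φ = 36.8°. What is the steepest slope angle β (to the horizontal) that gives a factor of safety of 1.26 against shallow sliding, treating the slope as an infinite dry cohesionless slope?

β = 30.7°

For an infinite dry cohesionless slope FS = tanφ/tanβ, so tanβ = tanφ / FS.
tanβ = tan36.8° / 1.26 = 0.7481 / 1.26 = 0.5937
β = arctan(0.5937) = 30.70°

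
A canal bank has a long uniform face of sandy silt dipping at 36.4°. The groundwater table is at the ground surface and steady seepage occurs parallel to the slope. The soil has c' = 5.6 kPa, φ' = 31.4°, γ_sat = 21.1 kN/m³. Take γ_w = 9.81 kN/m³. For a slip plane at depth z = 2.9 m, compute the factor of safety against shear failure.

With seepage parallel to the slope and the water table at the surface, the effective normal stress on the slip plane uses the buoyant unit weight γ' = γ_sat − γ_w while the driving shear stress uses γ_sat:
FS = [c' + γ' z cos²β tanφ'] / [γ_sat z sinβ cosβ]
γ' = 21.1 − 9.81 = 11.29 kN/m³
Numerator = 5.6 + 11.29·2.9·cos²36.4°·tan31.4° = 5.6 + 11.29·2.9·0.6479·0.6104 = 18.547 kPa
Denominator = 21.1·2.9·sin36.4°·cos36.4° = 21.1·2.9·0.5934·0.8049 = 29.227 kPa
FS = 18.547 / 29.227 = 0.635

FS = 0.63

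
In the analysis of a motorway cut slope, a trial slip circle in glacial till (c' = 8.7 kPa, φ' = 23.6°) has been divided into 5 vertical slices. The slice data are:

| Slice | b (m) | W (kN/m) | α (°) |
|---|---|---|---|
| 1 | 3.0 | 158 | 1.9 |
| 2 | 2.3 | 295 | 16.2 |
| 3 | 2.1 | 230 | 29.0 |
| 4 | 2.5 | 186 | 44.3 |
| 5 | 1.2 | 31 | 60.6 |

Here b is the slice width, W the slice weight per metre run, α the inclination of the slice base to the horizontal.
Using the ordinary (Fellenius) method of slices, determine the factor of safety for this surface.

Ordinary method of slices: FS = Σ[c'·Δl_i + (W_i cosα_i)·tanφ'] / Σ W_i sinα_i, with Δl_i = b_i / cosα_i.
Slice 1: Δl = 3.0/cos1.9° = 3.002 m; N'_1 = 158·cos1.9° = 157.9; c'Δl = 26.11; W sinα = 5.2
Slice 2: Δl = 2.3/cos16.2° = 2.395 m; N'_2 = 295·cos16.2° = 283.3; c'Δl = 20.84; W sinα = 82.3
Slice 3: Δl = 2.1/cos29.0° = 2.401 m; N'_3 = 230·cos29.0° = 201.2; c'Δl = 20.89; W sinα = 111.5
Slice 4: Δl = 2.5/cos44.3° = 3.493 m; N'_4 = 186·cos44.3° = 133.1; c'Δl = 30.39; W sinα = 129.9
Slice 5: Δl = 1.2/cos60.6° = 2.444 m; N'_5 = 31·cos60.6° = 15.2; c'Δl = 21.27; W sinα = 27.0
Σc'Δl = 119.5 kN/m; ΣN' = 790.7 kN/m; ΣW sinα = 356.0 kN/m
Resisting = 119.5 + 790.7·tan23.6° = 119.5 + 345.4 = 464.9 kN/m
FS = 464.9 / 356.0 = 1.306

FS = 1.31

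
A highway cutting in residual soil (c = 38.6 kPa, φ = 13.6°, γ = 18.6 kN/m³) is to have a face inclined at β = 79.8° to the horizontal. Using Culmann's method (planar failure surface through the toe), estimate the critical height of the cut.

H_c = 13.31 m

Culmann's analysis gives the critical failure plane at α_cr = (β + φ)/2 = (79.8 + 13.6)/2 = 46.7°, and the critical height
H_c = (4c/γ) · sinβ cosφ / [1 − cos(β − φ)]
    = (4·38.6/18.6) · sin79.8°·cos13.6° / [1 − cos(66.2°)]
    = 8.301 · 0.9842·0.9720 / [1 − 0.4035]
    = 8.301 · 0.9566 / 0.5965
    = 13.31 m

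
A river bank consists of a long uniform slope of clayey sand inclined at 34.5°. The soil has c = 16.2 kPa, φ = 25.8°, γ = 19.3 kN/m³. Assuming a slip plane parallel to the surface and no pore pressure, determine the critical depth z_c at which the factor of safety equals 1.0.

z_c = 6.06 m

Setting FS = 1.00 in FS = [c + γz cos²β tanφ] / [γz sinβ cosβ] and solving for z:
z = c / [γ cosβ (FS·sinβ − cosβ·tanφ)]
  = 16.2 / [19.3·cos34.5°·(1.00·sin34.5° − cos34.5°·tan25.8°)]
  = 16.2 / [19.3·0.8241·(1.00·0.5664 − 0.8241·0.4834)]
  = 16.2 / 2.6723 = 6.062 m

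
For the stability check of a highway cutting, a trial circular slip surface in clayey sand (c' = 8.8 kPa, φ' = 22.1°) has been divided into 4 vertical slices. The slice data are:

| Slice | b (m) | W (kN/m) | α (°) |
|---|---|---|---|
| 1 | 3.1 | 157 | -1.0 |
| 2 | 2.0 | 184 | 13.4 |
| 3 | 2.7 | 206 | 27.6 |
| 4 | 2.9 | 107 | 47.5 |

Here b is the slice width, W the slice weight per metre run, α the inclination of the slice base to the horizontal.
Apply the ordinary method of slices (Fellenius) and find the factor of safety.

FS = 1.63

Ordinary method of slices: FS = Σ[c'·Δl_i + (W_i cosα_i)·tanφ'] / Σ W_i sinα_i, with Δl_i = b_i / cosα_i.
Slice 1: Δl = 3.1/cos(-1.0°) = 3.100 m; N'_1 = 157·cos(-1.0°) = 157.0; c'Δl = 27.28; W sinα = -2.7
Slice 2: Δl = 2.0/cos13.4° = 2.056 m; N'_2 = 184·cos13.4° = 179.0; c'Δl = 18.09; W sinα = 42.6
Slice 3: Δl = 2.7/cos27.6° = 3.047 m; N'_3 = 206·cos27.6° = 182.6; c'Δl = 26.81; W sinα = 95.4
Slice 4: Δl = 2.9/cos47.5° = 4.293 m; N'_4 = 107·cos47.5° = 72.3; c'Δl = 37.77; W sinα = 78.9
Σc'Δl = 110.0 kN/m; ΣN' = 590.8 kN/m; ΣW sinα = 214.2 kN/m
Resisting = 110.0 + 590.8·tan22.1° = 110.0 + 239.9 = 349.9 kN/m
FS = 349.9 / 214.2 = 1.633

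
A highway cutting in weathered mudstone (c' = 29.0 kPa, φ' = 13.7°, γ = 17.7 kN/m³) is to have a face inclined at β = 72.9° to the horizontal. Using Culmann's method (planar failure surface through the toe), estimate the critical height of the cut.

H_c = 12.47 m

Culmann's analysis gives the critical failure plane at α_cr = (β + φ')/2 = (72.9 + 13.7)/2 = 43.3°, and the critical height
H_c = (4c'/γ) · sinβ cosφ' / [1 − cos(β − φ')]
    = (4·29.0/17.7) · sin72.9°·cos13.7° / [1 − cos(59.2°)]
    = 6.554 · 0.9558·0.9715 / [1 − 0.5120]
    = 6.554 · 0.9286 / 0.4880
    = 12.47 m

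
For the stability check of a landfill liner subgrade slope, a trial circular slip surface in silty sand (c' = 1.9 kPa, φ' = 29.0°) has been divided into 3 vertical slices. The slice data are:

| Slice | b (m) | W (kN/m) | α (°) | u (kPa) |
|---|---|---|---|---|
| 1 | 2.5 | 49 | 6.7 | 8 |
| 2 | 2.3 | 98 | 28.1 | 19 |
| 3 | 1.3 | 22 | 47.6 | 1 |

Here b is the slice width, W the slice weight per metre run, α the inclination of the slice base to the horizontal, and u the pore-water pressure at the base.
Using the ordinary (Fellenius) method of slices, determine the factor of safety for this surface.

Ordinary method of slices: FS = Σ[c'·Δl_i + (W_i cosα_i − u_i·Δl_i)·tanφ'] / Σ W_i sinα_i, with Δl_i = b_i / cosα_i.
Slice 1: Δl = 2.5/cos6.7° = 2.517 m; N'_1 = 49·cos6.7° − 8·2.517 = 28.5; c'Δl = 4.78; W sinα = 5.7
Slice 2: Δl = 2.3/cos28.1° = 2.607 m; N'_2 = 98·cos28.1° − 19·2.607 = 36.9; c'Δl = 4.95; W sinα = 46.2
Slice 3: Δl = 1.3/cos47.6° = 1.928 m; N'_3 = 22·cos47.6° − 1·1.928 = 12.9; c'Δl = 3.66; W sinα = 16.2
Σc'Δl = 13.4 kN/m; ΣN' = 78.3 kN/m; ΣW sinα = 68.1 kN/m
Resisting = 13.4 + 78.3·tan29.0° = 13.4 + 43.4 = 56.8 kN/m
FS = 56.8 / 68.1 = 0.834

FS = 0.83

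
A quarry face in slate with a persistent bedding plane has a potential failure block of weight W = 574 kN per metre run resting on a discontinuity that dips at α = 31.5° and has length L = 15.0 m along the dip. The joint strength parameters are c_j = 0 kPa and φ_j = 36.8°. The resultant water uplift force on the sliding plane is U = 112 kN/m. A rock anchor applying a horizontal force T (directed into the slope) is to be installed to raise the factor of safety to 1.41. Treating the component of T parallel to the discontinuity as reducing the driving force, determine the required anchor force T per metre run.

Resolving forces along and normal to the sliding plane, with the horizontal anchor force T adding T·sinα to the effective normal force and T·cosα acting up the plane against the driving force:
FS = [c_jL + (W cosα − U + T sinα) tanφ_j] / [W sinα − T cosα]
Without the anchor: N' = 377.4 kN/m, driving T_d = 299.9 kN/m, resisting R = 0·15.0 + 377.4·tan36.8° = 282.3 kN/m, FS = 0.94.
Setting FS = 1.41 and solving for T:
1.41·(299.9 − T cos31.5°) = 282.3 + T sin31.5°·tan36.8°
T·(sin31.5°·tan36.8° + 1.41·cos31.5°) = 1.41·299.9 − 282.3
T·(0.5225·0.7481 + 1.41·0.8526) = 422.9 − 282.3 = 140.5
T·1.5931 = 140.5
T = 88.2 kN/m

T = 88 kN/m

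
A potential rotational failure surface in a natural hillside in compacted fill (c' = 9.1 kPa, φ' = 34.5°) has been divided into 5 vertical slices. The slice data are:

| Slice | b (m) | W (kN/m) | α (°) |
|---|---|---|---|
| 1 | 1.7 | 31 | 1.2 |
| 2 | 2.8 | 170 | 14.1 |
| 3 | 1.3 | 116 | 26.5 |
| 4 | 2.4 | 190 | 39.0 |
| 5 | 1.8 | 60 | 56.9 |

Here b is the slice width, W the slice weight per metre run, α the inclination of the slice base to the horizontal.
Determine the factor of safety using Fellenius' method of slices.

Ordinary method of slices: FS = Σ[c'·Δl_i + (W_i cosα_i)·tanφ'] / Σ W_i sinα_i, with Δl_i = b_i / cosα_i.
Slice 1: Δl = 1.7/cos1.2° = 1.700 m; N'_1 = 31·cos1.2° = 31.0; c'Δl = 15.47; W sinα = 0.6
Slice 2: Δl = 2.8/cos14.1° = 2.887 m; N'_2 = 170·cos14.1° = 164.9; c'Δl = 26.27; W sinα = 41.4
Slice 3: Δl = 1.3/cos26.5° = 1.453 m; N'_3 = 116·cos26.5° = 103.8; c'Δl = 13.22; W sinα = 51.8
Slice 4: Δl = 2.4/cos39.0° = 3.088 m; N'_4 = 190·cos39.0° = 147.7; c'Δl = 28.10; W sinα = 119.6
Slice 5: Δl = 1.8/cos56.9° = 3.296 m; N'_5 = 60·cos56.9° = 32.8; c'Δl = 29.99; W sinα = 50.3
Σc'Δl = 113.1 kN/m; ΣN' = 480.1 kN/m; ΣW sinα = 263.7 kN/m
Resisting = 113.1 + 480.1·tan34.5° = 113.1 + 330.0 = 443.0 kN/m
FS = 443.0 / 263.7 = 1.680

FS = 1.68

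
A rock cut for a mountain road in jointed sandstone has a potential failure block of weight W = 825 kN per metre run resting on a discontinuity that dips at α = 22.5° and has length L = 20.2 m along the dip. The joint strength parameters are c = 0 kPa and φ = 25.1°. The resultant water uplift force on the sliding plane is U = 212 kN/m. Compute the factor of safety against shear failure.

FS = 0.82

Resolving the block weight along and normal to the plane and applying the Mohr–Coulomb strength on the joint:
N' = W cosα − U = 825·cos22.5° − 212 = 550.2 kN/m
Driving force T = W sinα = 825·sin22.5° = 315.7 kN/m
Resisting force R = c·L + N'·tanφ = 0·20.2 + 550.2·tan25.1° = 0.0 + 257.7 = 257.7 kN/m
FS = R / T = 257.7 / 315.7 = 0.816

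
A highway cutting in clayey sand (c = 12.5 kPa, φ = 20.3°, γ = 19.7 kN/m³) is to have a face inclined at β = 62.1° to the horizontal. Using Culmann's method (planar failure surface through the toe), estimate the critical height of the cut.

Culmann's analysis gives the critical failure plane at α_cr = (β + φ)/2 = (62.1 + 20.3)/2 = 41.2°, and the critical height
H_c = (4c/γ) · sinβ cosφ / [1 − cos(β − φ)]
    = (4·12.5/19.7) · sin62.1°·cos20.3° / [1 − cos(41.8°)]
    = 2.538 · 0.8838·0.9379 / [1 − 0.7455]
    = 2.538 · 0.8289 / 0.2545
    = 8.27 m

H_c = 8.27 m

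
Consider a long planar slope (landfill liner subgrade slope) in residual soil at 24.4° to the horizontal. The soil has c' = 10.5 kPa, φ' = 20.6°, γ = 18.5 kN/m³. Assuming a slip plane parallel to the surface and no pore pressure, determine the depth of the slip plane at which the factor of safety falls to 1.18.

Setting FS = 1.18 in FS = [c' + γz cos²β tanφ'] / [γz sinβ cosβ] and solving for z:
z = c' / [γ cosβ (FS·sinβ − cosβ·tanφ')]
  = 10.5 / [18.5·cos24.4°·(1.18·sin24.4° − cos24.4°·tan20.6°)]
  = 10.5 / [18.5·0.9107·(1.18·0.4131 − 0.9107·0.3759)]
  = 10.5 / 2.4456 = 4.293 m

z = 4.29 m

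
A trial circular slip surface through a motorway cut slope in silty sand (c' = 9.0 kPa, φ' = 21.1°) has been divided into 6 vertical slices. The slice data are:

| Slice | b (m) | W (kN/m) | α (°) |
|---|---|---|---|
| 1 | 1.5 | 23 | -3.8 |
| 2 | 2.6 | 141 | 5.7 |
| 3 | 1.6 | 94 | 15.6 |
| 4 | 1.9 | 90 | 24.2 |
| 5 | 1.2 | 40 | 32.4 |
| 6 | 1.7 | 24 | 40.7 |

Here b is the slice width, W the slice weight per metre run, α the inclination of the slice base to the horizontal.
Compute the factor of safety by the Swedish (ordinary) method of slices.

FS = 2.27

Ordinary method of slices: FS = Σ[c'·Δl_i + (W_i cosα_i)·tanφ'] / Σ W_i sinα_i, with Δl_i = b_i / cosα_i.
Slice 1: Δl = 1.5/cos(-3.8°) = 1.503 m; N'_1 = 23·cos(-3.8°) = 22.9; c'Δl = 13.53; W sinα = -1.5
Slice 2: Δl = 2.6/cos5.7° = 2.613 m; N'_2 = 141·cos5.7° = 140.3; c'Δl = 23.52; W sinα = 14.0
Slice 3: Δl = 1.6/cos15.6° = 1.661 m; N'_3 = 94·cos15.6° = 90.5; c'Δl = 14.95; W sinα = 25.3
Slice 4: Δl = 1.9/cos24.2° = 2.083 m; N'_4 = 90·cos24.2° = 82.1; c'Δl = 18.75; W sinα = 36.9
Slice 5: Δl = 1.2/cos32.4° = 1.421 m; N'_5 = 40·cos32.4° = 33.8; c'Δl = 12.79; W sinα = 21.4
Slice 6: Δl = 1.7/cos40.7° = 2.242 m; N'_6 = 24·cos40.7° = 18.2; c'Δl = 20.18; W sinα = 15.7
Σc'Δl = 103.7 kN/m; ΣN' = 387.8 kN/m; ΣW sinα = 111.7 kN/m
Resisting = 103.7 + 387.8·tan21.1° = 103.7 + 149.7 = 253.4 kN/m
FS = 253.4 / 111.7 = 2.268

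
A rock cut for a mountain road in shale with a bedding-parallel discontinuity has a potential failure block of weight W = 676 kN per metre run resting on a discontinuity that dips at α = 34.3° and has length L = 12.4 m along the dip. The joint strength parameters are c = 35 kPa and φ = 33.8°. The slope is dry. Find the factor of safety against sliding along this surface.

FS = 2.12

Resolving the block weight along and normal to the plane and applying the Mohr–Coulomb strength on the joint:
N' = W cosα = 676·cos34.3° = 558.4 kN/m
Driving force T = W sinα = 676·sin34.3° = 380.9 kN/m
Resisting force R = c·L + N'·tanφ = 35·12.4 + 558.4·tan33.8° = 434.0 + 373.8 = 807.8 kN/m
FS = R / T = 807.8 / 380.9 = 2.121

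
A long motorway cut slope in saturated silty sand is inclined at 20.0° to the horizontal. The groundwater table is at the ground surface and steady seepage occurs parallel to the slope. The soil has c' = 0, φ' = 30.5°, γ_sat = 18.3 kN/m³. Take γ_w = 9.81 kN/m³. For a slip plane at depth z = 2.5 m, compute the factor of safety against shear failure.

FS = 0.75

With seepage parallel to the slope and the water table at the surface, the effective normal stress on the slip plane uses the buoyant unit weight γ' = γ_sat − γ_w while the driving shear stress uses γ_sat:
FS = [c' + γ' z cos²β tanφ'] / [γ_sat z sinβ cosβ]
(For c' = 0 this reduces to FS = (γ'/γ_sat)·tanφ'/tanβ.)
γ' = 18.3 − 9.81 = 8.49 kN/m³
Numerator = 0.0 + 8.49·2.5·cos²20.0°·tan30.5° = 0.0 + 8.49·2.5·0.8830·0.5890 = 11.040 kPa
Denominator = 18.3·2.5·sin20.0°·cos20.0° = 18.3·2.5·0.3420·0.9397 = 14.704 kPa
FS = 11.040 / 14.704 = 0.751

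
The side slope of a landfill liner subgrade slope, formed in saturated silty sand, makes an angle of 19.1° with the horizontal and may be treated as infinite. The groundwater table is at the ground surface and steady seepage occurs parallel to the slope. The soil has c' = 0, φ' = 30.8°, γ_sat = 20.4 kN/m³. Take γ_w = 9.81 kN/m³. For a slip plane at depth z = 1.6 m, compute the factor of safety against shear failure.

FS = 0.89

With seepage parallel to the slope and the water table at the surface, the effective normal stress on the slip plane uses the buoyant unit weight γ' = γ_sat − γ_w while the driving shear stress uses γ_sat:
FS = [c' + γ' z cos²β tanφ'] / [γ_sat z sinβ cosβ]
(For c' = 0 this reduces to FS = (γ'/γ_sat)·tanφ'/tanβ.)
γ' = 20.4 − 9.81 = 10.59 kN/m³
Numerator = 0.0 + 10.59·1.6·cos²19.1°·tan30.8° = 0.0 + 10.59·1.6·0.8929·0.5961 = 9.019 kPa
Denominator = 20.4·1.6·sin19.1°·cos19.1° = 20.4·1.6·0.3272·0.9449 = 10.092 kPa
FS = 9.019 / 10.092 = 0.894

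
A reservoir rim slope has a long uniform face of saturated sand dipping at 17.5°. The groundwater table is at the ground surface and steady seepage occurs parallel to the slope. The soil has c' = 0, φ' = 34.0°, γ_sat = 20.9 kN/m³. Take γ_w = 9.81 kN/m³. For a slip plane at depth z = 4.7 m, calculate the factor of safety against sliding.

With seepage parallel to the slope and the water table at the surface, the effective normal stress on the slip plane uses the buoyant unit weight γ' = γ_sat − γ_w while the driving shear stress uses γ_sat:
FS = [c' + γ' z cos²β tanφ'] / [γ_sat z sinβ cosβ]
(For c' = 0 this reduces to FS = (γ'/γ_sat)·tanφ'/tanβ.)
γ' = 20.9 − 9.81 = 11.09 kN/m³
Numerator = 0.0 + 11.09·4.7·cos²17.5°·tan34.0° = 0.0 + 11.09·4.7·0.9096·0.6745 = 31.978 kPa
Denominator = 20.9·4.7·sin17.5°·cos17.5° = 20.9·4.7·0.3007·0.9537 = 28.171 kPa
FS = 31.978 / 28.171 = 1.135

FS = 1.14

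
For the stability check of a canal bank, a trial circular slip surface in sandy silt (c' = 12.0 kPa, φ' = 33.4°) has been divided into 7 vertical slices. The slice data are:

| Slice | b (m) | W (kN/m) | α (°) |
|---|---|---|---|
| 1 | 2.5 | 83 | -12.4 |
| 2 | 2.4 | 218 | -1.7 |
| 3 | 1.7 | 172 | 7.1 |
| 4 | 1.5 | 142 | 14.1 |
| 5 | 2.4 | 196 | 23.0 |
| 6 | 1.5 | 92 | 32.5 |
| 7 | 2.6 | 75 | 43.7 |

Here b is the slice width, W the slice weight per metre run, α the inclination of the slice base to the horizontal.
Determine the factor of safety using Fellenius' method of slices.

Ordinary method of slices: FS = Σ[c'·Δl_i + (W_i cosα_i)·tanφ'] / Σ W_i sinα_i, with Δl_i = b_i / cosα_i.
Slice 1: Δl = 2.5/cos(-12.4°) = 2.560 m; N'_1 = 83·cos(-12.4°) = 81.1; c'Δl = 30.72; W sinα = -17.8
Slice 2: Δl = 2.4/cos(-1.7°) = 2.401 m; N'_2 = 218·cos(-1.7°) = 217.9; c'Δl = 28.81; W sinα = -6.5
Slice 3: Δl = 1.7/cos7.1° = 1.713 m; N'_3 = 172·cos7.1° = 170.7; c'Δl = 20.56; W sinα = 21.3
Slice 4: Δl = 1.5/cos14.1° = 1.547 m; N'_4 = 142·cos14.1° = 137.7; c'Δl = 18.56; W sinα = 34.6
Slice 5: Δl = 2.4/cos23.0° = 2.607 m; N'_5 = 196·cos23.0° = 180.4; c'Δl = 31.29; W sinα = 76.6
Slice 6: Δl = 1.5/cos32.5° = 1.779 m; N'_6 = 92·cos32.5° = 77.6; c'Δl = 21.34; W sinα = 49.4
Slice 7: Δl = 2.6/cos43.7° = 3.596 m; N'_7 = 75·cos43.7° = 54.2; c'Δl = 43.16; W sinα = 51.8
Σc'Δl = 194.4 kN/m; ΣN' = 919.6 kN/m; ΣW sinα = 209.4 kN/m
Resisting = 194.4 + 919.6·tan33.4° = 194.4 + 606.4 = 800.8 kN/m
FS = 800.8 / 209.4 = 3.824

FS = 3.82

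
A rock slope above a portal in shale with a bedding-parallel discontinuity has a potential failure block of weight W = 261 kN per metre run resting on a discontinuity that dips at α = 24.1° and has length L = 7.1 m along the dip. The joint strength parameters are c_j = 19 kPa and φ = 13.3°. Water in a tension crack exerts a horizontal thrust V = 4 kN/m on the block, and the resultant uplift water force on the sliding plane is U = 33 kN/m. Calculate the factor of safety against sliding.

FS = 1.66

Resolving the block weight along and normal to the plane and applying the Mohr–Coulomb strength on the joint:
N' = W cosα − U − V sinα = 261·cos24.1° − 33 − 4·sin24.1° = 203.6 kN/m
Driving force T = W sinα + V cosα = 261·sin24.1° + 4·cos24.1° = 110.2 kN/m
Resisting force R = c_j·L + N'·tanφ = 19·7.1 + 203.6·tan13.3° = 134.9 + 48.1 = 183.0 kN/m
FS = R / T = 183.0 / 110.2 = 1.661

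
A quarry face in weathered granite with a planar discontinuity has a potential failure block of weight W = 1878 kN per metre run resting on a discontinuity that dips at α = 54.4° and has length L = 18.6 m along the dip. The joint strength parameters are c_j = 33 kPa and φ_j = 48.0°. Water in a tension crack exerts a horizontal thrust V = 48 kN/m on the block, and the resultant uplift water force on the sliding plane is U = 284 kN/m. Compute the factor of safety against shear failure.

Resolving the block weight along and normal to the plane and applying the Mohr–Coulomb strength on the joint:
N' = W cosα − U − V sinα = 1878·cos54.4° − 284 − 48·sin54.4° = 770.2 kN/m
Driving force T = W sinα + V cosα = 1878·sin54.4° + 48·cos54.4° = 1554.9 kN/m
Resisting force R = c_j·L + N'·tanφ_j = 33·18.6 + 770.2·tan48.0° = 613.8 + 855.4 = 1469.2 kN/m
FS = R / T = 1469.2 / 1554.9 = 0.945

FS = 0.94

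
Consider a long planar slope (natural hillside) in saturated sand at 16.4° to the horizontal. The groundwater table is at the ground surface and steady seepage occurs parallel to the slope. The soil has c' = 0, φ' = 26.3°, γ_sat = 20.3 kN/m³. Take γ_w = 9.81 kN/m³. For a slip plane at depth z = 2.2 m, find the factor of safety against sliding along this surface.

FS = 0.87

With seepage parallel to the slope and the water table at the surface, the effective normal stress on the slip plane uses the buoyant unit weight γ' = γ_sat − γ_w while the driving shear stress uses γ_sat:
FS = [c' + γ' z cos²β tanφ'] / [γ_sat z sinβ cosβ]
(For c' = 0 this reduces to FS = (γ'/γ_sat)·tanφ'/tanβ.)
γ' = 20.3 − 9.81 = 10.49 kN/m³
Numerator = 0.0 + 10.49·2.2·cos²16.4°·tan26.3° = 0.0 + 10.49·2.2·0.9203·0.4942 = 10.497 kPa
Denominator = 20.3·2.2·sin16.4°·cos16.4° = 20.3·2.2·0.2823·0.9593 = 12.096 kPa
FS = 10.497 / 12.096 = 0.868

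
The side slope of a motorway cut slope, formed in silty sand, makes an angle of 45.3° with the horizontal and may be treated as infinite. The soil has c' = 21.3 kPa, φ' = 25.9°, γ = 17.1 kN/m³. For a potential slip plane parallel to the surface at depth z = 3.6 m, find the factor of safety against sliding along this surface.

For an infinite slope with a slip plane parallel to the surface (no pore pressure): FS = [c' + γz cos²β tanφ'] / [γz sinβ cosβ].
γz = 17.1·3.6 = 61.56 kN/m²
Numerator = 21.3 + 61.56·cos²45.3°·tan25.9° = 21.3 + 61.56·0.4948·0.4856 = 36.089 kPa
Denominator = 61.56·sin45.3°·cos45.3° = 61.56·0.7108·0.7034 = 30.778 kPa
FS = 36.089 / 30.778 = 1.173

FS = 1.17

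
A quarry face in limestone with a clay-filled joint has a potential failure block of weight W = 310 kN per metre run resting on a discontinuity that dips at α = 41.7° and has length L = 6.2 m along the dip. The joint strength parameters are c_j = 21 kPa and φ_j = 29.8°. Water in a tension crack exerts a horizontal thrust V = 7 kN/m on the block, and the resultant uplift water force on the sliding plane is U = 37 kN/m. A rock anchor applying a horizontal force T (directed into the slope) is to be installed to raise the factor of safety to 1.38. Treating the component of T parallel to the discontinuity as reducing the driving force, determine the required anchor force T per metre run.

T = 37 kN/m

Resolving forces along and normal to the sliding plane, with the horizontal anchor force T adding T·sinα to the effective normal force and T·cosα acting up the plane against the driving force:
FS = [c_jL + (W cosα − U − V sinα + T sinα) tanφ_j] / [W sinα + V cosα − T cosα]
Without the anchor: N' = 189.8 kN/m, driving T_d = 211.4 kN/m, resisting R = 21·6.2 + 189.8·tan29.8° = 238.9 kN/m, FS = 1.13.
Setting FS = 1.38 and solving for T:
1.38·(211.4 − T cos41.7°) = 238.9 + T sin41.7°·tan29.8°
T·(sin41.7°·tan29.8° + 1.38·cos41.7°) = 1.38·211.4 − 238.9
T·(0.6652·0.5727 + 1.38·0.7466) = 291.8 − 238.9 = 52.9
T·1.4113 = 52.9
T = 37.5 kN/m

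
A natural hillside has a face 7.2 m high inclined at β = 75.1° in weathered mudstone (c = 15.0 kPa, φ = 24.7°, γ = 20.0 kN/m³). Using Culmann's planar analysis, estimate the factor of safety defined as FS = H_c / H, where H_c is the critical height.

H_c = (4c/γ) · sinβ cosφ / [1 − cos(β − φ)]
    = (4·15.0/20.0) · sin75.1°·cos24.7° / [1 − cos50.4°]
    = 3.000 · 0.8780 / 0.3626 = 7.26 m
FS = H_c / H = 7.26 / 7.2 = 1.009

FS = 1.01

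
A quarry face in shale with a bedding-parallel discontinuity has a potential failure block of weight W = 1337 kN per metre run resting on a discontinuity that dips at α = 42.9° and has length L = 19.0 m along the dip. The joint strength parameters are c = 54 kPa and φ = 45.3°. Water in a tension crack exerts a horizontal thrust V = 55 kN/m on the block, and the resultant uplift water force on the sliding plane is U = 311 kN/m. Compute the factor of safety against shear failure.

Resolving the block weight along and normal to the plane and applying the Mohr–Coulomb strength on the joint:
N' = W cosα − U − V sinα = 1337·cos42.9° − 311 − 55·sin42.9° = 631.0 kN/m
Driving force T = W sinα + V cosα = 1337·sin42.9° + 55·cos42.9° = 950.4 kN/m
Resisting force R = c·L + N'·tanφ = 54·19.0 + 631.0·tan45.3° = 1026.0 + 637.6 = 1663.6 kN/m
FS = R / T = 1663.6 / 950.4 = 1.750

FS = 1.75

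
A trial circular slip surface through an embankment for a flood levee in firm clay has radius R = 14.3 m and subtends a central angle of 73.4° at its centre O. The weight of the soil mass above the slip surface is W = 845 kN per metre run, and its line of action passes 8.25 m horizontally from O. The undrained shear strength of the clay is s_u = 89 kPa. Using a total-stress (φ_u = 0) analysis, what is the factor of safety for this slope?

FS = 3.34

Taking moments about the centre O, the resisting moment is provided by the undrained shear strength acting along the arc:
Arc length L_a = R·θ = 14.3·(73.4°·π/180) = 14.3·1.2811 = 18.32 m
M_R = s_u·L_a·R = 89·18.32·14.3 = 23315.0 kN·m/m
M_D = W·d = 845·8.25 = 6971.2 kN·m/m
FS = M_R / M_D = 23315.0 / 6971.2 = 3.344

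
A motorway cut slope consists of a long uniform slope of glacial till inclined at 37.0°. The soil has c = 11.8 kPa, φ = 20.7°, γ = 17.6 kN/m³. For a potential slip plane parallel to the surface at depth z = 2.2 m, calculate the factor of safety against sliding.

For an infinite slope with a slip plane parallel to the surface (no pore pressure): FS = [c + γz cos²β tanφ] / [γz sinβ cosβ].
γz = 17.6·2.2 = 38.72 kN/m²
Numerator = 11.8 + 38.72·cos²37.0°·tan20.7° = 11.8 + 38.72·0.6378·0.3779 = 21.132 kPa
Denominator = 38.72·sin37.0°·cos37.0° = 38.72·0.6018·0.7986 = 18.610 kPa
FS = 21.132 / 18.610 = 1.136

FS = 1.14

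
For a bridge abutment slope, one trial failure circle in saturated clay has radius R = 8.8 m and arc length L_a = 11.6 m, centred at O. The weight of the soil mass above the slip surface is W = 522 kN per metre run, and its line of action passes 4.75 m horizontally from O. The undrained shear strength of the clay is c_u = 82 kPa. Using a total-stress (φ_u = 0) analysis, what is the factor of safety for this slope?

FS = 3.38

Taking moments about the centre O, the resisting moment is provided by the undrained shear strength acting along the arc:
M_R = c_u·L_a·R = 82·11.60·8.8 = 8370.6 kN·m/m
M_D = W·d = 522·4.75 = 2479.5 kN·m/m
FS = M_R / M_D = 8370.6 / 2479.5 = 3.376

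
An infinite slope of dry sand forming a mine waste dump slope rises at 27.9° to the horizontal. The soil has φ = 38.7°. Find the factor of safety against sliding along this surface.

For a dry cohesionless infinite slope the factor of safety is FS = tanφ / tanβ.
FS = tan38.7° / tan27.9° = 0.8012 / 0.5295 = 1.513

FS = 1.51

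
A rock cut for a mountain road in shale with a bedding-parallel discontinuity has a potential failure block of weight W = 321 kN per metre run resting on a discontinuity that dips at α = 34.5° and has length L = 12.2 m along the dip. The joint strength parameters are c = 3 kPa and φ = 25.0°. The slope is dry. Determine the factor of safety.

Resolving the block weight along and normal to the plane and applying the Mohr–Coulomb strength on the joint:
N' = W cosα = 321·cos34.5° = 264.5 kN/m
Driving force T = W sinα = 321·sin34.5° = 181.8 kN/m
Resisting force R = c·L + N'·tanφ = 3·12.2 + 264.5·tan25.0° = 36.6 + 123.4 = 160.0 kN/m
FS = R / T = 160.0 / 181.8 = 0.880

FS = 0.88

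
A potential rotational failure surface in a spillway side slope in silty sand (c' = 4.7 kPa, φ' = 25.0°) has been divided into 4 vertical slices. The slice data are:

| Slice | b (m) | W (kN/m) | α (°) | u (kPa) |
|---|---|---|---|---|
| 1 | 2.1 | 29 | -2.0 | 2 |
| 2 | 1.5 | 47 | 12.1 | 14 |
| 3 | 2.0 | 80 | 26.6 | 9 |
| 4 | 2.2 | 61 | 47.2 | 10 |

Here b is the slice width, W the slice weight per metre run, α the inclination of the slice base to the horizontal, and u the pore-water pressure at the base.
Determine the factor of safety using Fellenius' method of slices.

FS = 1.05

Ordinary method of slices: FS = Σ[c'·Δl_i + (W_i cosα_i − u_i·Δl_i)·tanφ'] / Σ W_i sinα_i, with Δl_i = b_i / cosα_i.
Slice 1: Δl = 2.1/cos(-2.0°) = 2.101 m; N'_1 = 29·cos(-2.0°) − 2·2.101 = 24.8; c'Δl = 9.88; W sinα = -1.0
Slice 2: Δl = 1.5/cos12.1° = 1.534 m; N'_2 = 47·cos12.1° − 14·1.534 = 24.5; c'Δl = 7.21; W sinα = 9.9
Slice 3: Δl = 2.0/cos26.6° = 2.237 m; N'_3 = 80·cos26.6° − 9·2.237 = 51.4; c'Δl = 10.51; W sinα = 35.8
Slice 4: Δl = 2.2/cos47.2° = 3.238 m; N'_4 = 61·cos47.2° − 10·3.238 = 9.1; c'Δl = 15.22; W sinα = 44.8
Σc'Δl = 42.8 kN/m; ΣN' = 109.7 kN/m; ΣW sinα = 89.4 kN/m
Resisting = 42.8 + 109.7·tan25.0° = 42.8 + 51.2 = 94.0 kN/m
FS = 94.0 / 89.4 = 1.051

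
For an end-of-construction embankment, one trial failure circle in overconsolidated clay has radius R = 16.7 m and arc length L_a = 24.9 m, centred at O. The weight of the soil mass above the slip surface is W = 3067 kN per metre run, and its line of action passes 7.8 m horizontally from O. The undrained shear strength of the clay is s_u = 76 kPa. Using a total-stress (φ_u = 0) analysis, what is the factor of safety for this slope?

Taking moments about the centre O, the resisting moment is provided by the undrained shear strength acting along the arc:
M_R = s_u·L_a·R = 76·24.90·16.7 = 31603.1 kN·m/m
M_D = W·d = 3067·7.8 = 23922.6 kN·m/m
FS = M_R / M_D = 31603.1 / 23922.6 = 1.321

FS = 1.32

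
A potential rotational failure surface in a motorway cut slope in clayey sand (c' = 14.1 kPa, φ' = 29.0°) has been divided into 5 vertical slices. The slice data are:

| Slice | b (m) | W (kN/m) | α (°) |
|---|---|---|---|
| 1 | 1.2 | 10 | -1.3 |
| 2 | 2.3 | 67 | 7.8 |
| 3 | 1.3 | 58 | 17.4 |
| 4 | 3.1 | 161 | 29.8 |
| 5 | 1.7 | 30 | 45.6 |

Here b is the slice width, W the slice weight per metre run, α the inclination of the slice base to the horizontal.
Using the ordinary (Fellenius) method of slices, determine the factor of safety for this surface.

Ordinary method of slices: FS = Σ[c'·Δl_i + (W_i cosα_i)·tanφ'] / Σ W_i sinα_i, with Δl_i = b_i / cosα_i.
Slice 1: Δl = 1.2/cos(-1.3°) = 1.200 m; N'_1 = 10·cos(-1.3°) = 10.0; c'Δl = 16.92; W sinα = -0.2
Slice 2: Δl = 2.3/cos7.8° = 2.321 m; N'_2 = 67·cos7.8° = 66.4; c'Δl = 32.73; W sinα = 9.1
Slice 3: Δl = 1.3/cos17.4° = 1.362 m; N'_3 = 58·cos17.4° = 55.3; c'Δl = 19.21; W sinα = 17.3
Slice 4: Δl = 3.1/cos29.8° = 3.572 m; N'_4 = 161·cos29.8° = 139.7; c'Δl = 50.37; W sinα = 80.0
Slice 5: Δl = 1.7/cos45.6° = 2.430 m; N'_5 = 30·cos45.6° = 21.0; c'Δl = 34.26; W sinα = 21.4
Σc'Δl = 153.5 kN/m; ΣN' = 292.4 kN/m; ΣW sinα = 127.7 kN/m
Resisting = 153.5 + 292.4·tan29.0° = 153.5 + 162.1 = 315.6 kN/m
FS = 315.6 / 127.7 = 2.472

FS = 2.47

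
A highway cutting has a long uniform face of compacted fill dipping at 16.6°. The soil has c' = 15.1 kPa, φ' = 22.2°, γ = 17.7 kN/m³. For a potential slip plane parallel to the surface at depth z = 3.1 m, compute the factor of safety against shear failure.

For an infinite slope with a slip plane parallel to the surface (no pore pressure): FS = [c' + γz cos²β tanφ'] / [γz sinβ cosβ].
γz = 17.7·3.1 = 54.87 kN/m²
Numerator = 15.1 + 54.87·cos²16.6°·tan22.2° = 15.1 + 54.87·0.9184·0.4081 = 35.664 kPa
Denominator = 54.87·sin16.6°·cos16.6° = 54.87·0.2857·0.9583 = 15.022 kPa
FS = 35.664 / 15.022 = 2.374

FS = 2.37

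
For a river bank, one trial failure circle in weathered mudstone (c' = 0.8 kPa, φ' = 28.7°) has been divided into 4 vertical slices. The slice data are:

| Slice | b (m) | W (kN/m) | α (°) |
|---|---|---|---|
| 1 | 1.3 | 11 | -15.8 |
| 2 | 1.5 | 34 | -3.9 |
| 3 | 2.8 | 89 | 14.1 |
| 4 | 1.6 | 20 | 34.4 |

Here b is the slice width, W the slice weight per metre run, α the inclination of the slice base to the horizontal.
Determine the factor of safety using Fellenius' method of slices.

Ordinary method of slices: FS = Σ[c'·Δl_i + (W_i cosα_i)·tanφ'] / Σ W_i sinα_i, with Δl_i = b_i / cosα_i.
Slice 1: Δl = 1.3/cos(-15.8°) = 1.351 m; N'_1 = 11·cos(-15.8°) = 10.6; c'Δl = 1.08; W sinα = -3.0
Slice 2: Δl = 1.5/cos(-3.9°) = 1.503 m; N'_2 = 34·cos(-3.9°) = 33.9; c'Δl = 1.20; W sinα = -2.3
Slice 3: Δl = 2.8/cos14.1° = 2.887 m; N'_3 = 89·cos14.1° = 86.3; c'Δl = 2.31; W sinα = 21.7
Slice 4: Δl = 1.6/cos34.4° = 1.939 m; N'_4 = 20·cos34.4° = 16.5; c'Δl = 1.55; W sinα = 11.3
Σc'Δl = 6.1 kN/m; ΣN' = 147.3 kN/m; ΣW sinα = 27.7 kN/m
Resisting = 6.1 + 147.3·tan28.7° = 6.1 + 80.7 = 86.8 kN/m
FS = 86.8 / 27.7 = 3.137

FS = 3.14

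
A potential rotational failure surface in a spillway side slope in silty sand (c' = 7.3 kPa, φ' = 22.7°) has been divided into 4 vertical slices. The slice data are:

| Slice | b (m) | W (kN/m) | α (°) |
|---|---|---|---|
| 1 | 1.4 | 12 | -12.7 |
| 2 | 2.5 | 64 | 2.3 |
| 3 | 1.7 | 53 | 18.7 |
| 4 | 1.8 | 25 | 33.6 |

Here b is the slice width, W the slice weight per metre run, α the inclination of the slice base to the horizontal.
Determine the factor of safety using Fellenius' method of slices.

FS = 3.87

Ordinary method of slices: FS = Σ[c'·Δl_i + (W_i cosα_i)·tanφ'] / Σ W_i sinα_i, with Δl_i = b_i / cosα_i.
Slice 1: Δl = 1.4/cos(-12.7°) = 1.435 m; N'_1 = 12·cos(-12.7°) = 11.7; c'Δl = 10.48; W sinα = -2.6
Slice 2: Δl = 2.5/cos2.3° = 2.502 m; N'_2 = 64·cos2.3° = 63.9; c'Δl = 18.26; W sinα = 2.6
Slice 3: Δl = 1.7/cos18.7° = 1.795 m; N'_3 = 53·cos18.7° = 50.2; c'Δl = 13.10; W sinα = 17.0
Slice 4: Δl = 1.8/cos33.6° = 2.161 m; N'_4 = 25·cos33.6° = 20.8; c'Δl = 15.78; W sinα = 13.8
Σc'Δl = 57.6 kN/m; ΣN' = 146.7 kN/m; ΣW sinα = 30.8 kN/m
Resisting = 57.6 + 146.7·tan22.7° = 57.6 + 61.4 = 119.0 kN/m
FS = 119.0 / 30.8 = 3.868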